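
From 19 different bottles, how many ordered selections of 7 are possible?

P(19,7) = 19!/(19-7)! = 19!/12!.

Final answer: P(19,7) = 253955520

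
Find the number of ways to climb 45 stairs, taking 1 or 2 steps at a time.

Condition on the final move: it is a 1-step (f(n-1) ways to get there) or a 2-step (f(n-2) ways), so f(n) = f(n-1) + f(n-2), with f(1)=1, f(2)=2.
Computing successive values: f(1)=1, f(2)=2, f(3)=3, f(4)=5, f(5)=8, f(6)=13, f(7)=21, f(8)=34, f(9)=55, f(10)=89, f(11)=144, f(12)=233, f(13)=377, f(14)=610, f(15)=987, f(16)=1597, f(17)=2584, f(18)=4181, f(19)=6765, f(20)=10946, f(21)=17711, f(22)=28657, f(23)=46368, f(24)=75025, f(25)=121393, f(26)=196418, f(27)=317811, f(28)=514229, f(29)=832040, f(30)=1346269, f(31)=2178309, f(32)=3524578, f(33)=5702887, f(34)=9227465, f(35)=14930352, f(36)=24157817, f(37)=39088169, f(38)=63245986, f(39)=102334155, f(40)=165580141, f(41)=267914296, f(42)=433494437, f(43)=701408733, f(44)=1134903170, f(45)=1836311903.

Final answer: 1836311903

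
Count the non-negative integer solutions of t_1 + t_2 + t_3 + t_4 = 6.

Stars and bars with 6 stars and 3 bars:
C(6+4-1, 4-1) = C(9,3).

Final answer: C(9,3) = 84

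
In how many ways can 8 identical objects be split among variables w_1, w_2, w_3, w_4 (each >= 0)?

Stars and bars with 8 stars and 3 bars:
C(8+4-1, 4-1) = C(11,3).

Final answer: C(11,3) = 165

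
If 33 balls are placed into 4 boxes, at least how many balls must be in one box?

By the pigeonhole principle: ceiling(33/4).

Final answer: 9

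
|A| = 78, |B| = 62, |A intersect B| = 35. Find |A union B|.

|A union B| = |A| + |B| - |A intersect B| = 78 + 62 - 35.

Final answer: 105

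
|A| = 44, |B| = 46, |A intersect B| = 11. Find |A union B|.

|A union B| = |A| + |B| - |A intersect B| = 44 + 46 - 11.

Final answer: 79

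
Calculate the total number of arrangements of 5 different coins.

The number of ways to arrange 5 distinct objects is 5!.

Final answer: 5! = 120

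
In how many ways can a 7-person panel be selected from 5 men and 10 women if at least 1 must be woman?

Sum over valid woman counts:
C(10,2)C(5,5) = 45
C(10,3)C(5,4) = 600
C(10,4)C(5,3) = 2100
C(10,5)C(5,2) = 2520
C(10,6)C(5,1) = 1050
C(10,7)C(5,0) = 120
Total: 45 + 600 + 2100 + 2520 + 1050 + 120.

Final answer: 6435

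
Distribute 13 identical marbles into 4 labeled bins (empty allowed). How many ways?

Stars and bars: C(n+k-1, k-1) = C(16,3).

Final answer: C(16,3) = 560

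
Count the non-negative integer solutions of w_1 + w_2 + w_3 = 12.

Stars and bars with 12 stars and 2 bars:
C(12+3-1, 3-1) = C(14,2).

Final answer: C(14,2) = 91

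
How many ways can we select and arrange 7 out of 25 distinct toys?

P(25,7) = 25!/(25-7)! = 25!/18!.

Final answer: P(25,7) = 2422728000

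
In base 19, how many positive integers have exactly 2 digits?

These are the integers in [19^1, 19^2), so the count is 19^2 - 19^1 = 18 x 19^1.

Final answer: 342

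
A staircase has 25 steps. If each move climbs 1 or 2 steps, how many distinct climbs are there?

Let f(n) count the ways. The last step is size 1 or 2, so f(n) = f(n-1) + f(n-2) with f(1)=1, f(2)=2.
Iterating the recurrence: f(1)=1, f(2)=2, f(3)=3, f(4)=5, f(5)=8, f(6)=13, f(7)=21, f(8)=34, f(9)=55, f(10)=89, f(11)=144, f(12)=233, f(13)=377, f(14)=610, f(15)=987, f(16)=1597, f(17)=2584, f(18)=4181, f(19)=6765, f(20)=10946, f(21)=17711, f(22)=28657, f(23)=46368, f(24)=75025, f(25)=121393.

Final answer: 121393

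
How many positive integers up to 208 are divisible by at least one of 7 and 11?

Multiples of 7: 29. Multiples of 11: 18. Of both (lcm=77): 2.
By inclusion-exclusion: 29 + 18 - 2.

Final answer: 45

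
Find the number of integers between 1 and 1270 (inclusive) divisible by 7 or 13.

Multiples of 7: 181. Multiples of 13: 97. Of both (lcm=91): 13.
By inclusion-exclusion: 181 + 97 - 13.

Final answer: 265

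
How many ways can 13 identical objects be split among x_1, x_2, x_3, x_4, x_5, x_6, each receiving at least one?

Substitute x'_i = x_i - 1 (so x'_i >= 0). Then sum x'_i = 13 - 6 = 7.
Stars and bars: C(7+6-1, 6-1) = C(12,5).

Final answer: C(12,5) = 792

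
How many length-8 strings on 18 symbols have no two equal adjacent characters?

Let g(n) count such strings. g(1) = 18, and each valid string of length n-1 extends in 17 ways (any symbol but the last), so g(n) = 17 g(n-1).
Total: g(8) = 18 x 17^7.

Final answer: 18 x 17^{7} = 7386096114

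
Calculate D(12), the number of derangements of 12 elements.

Derangements satisfy D(n) = (n-1)(D(n-1) + D(n-2)), starting from D(0)=1, D(1)=0.
Building up: D(2)=1, D(3)=2, D(4)=9, D(5)=44, D(6)=265, D(7)=1854, D(8)=14833, D(9)=133496, D(10)=1334961, D(11)=14684570.
D(12) = 11 x (D(11) + D(10)) = 11 x (14684570 + 1334961).

Final answer: D(12) = 176214841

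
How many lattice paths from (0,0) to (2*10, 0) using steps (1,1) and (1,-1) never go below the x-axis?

Total monotonic paths to (10,10): C(20,10) = 184756.
Paths that cross above y=x (reflection bijection): C(20,11) = 167960.
Valid Dyck paths: 184756 - 167960.
(These counts are the Catalan numbers.)

Final answer: C_{10} = 16796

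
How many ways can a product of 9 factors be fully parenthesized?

The structures are counted by the Catalan number C_n. Here n = 9 - 1 = 8.
C_n = C(2n,n) - C(2n,n+1), so C_{8} = C(16,8) - C(16,9) = 12870 - 11440.

Final answer: C_{8} = 1430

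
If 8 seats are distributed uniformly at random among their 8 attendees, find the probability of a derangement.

Derangements satisfy D(n) = (n-1)(D(n-1) + D(n-2)), starting from D(0)=1, D(1)=0.
Building up: D(2)=1, D(3)=2, D(4)=9, D(5)=44, D(6)=265, D(7)=1854, D(8)=14833.
Total arrangements: 8! = 40320.
Probability = D(8)/8! = 2119/5760.

Final answer: D(8)/8! = 14833/40320 = 0.367882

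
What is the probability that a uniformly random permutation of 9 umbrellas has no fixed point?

D(n) = (n-1)(D(n-1) + D(n-2)), D(0)=1, D(1)=0.
Building up: D(2)=1, D(3)=2, D(4)=9, D(5)=44, D(6)=265, D(7)=1854, D(8)=14833, D(9)=133496.
Total arrangements: 9! = 362880.
Probability = D(9)/9! = 16687/45360.

Final answer: D(9)/9! = 133496/362880 = 0.367879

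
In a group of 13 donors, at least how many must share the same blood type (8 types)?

There are 8 possible values for blood type (8 types). With 13 donors and 8 categories, by pigeonhole: ceiling(13/8).

Final answer: 2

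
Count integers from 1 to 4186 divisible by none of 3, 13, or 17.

|div by 3|=1395, |div by 13|=322, |div by 17|=246.
|div by 3&13|=107, |div by 3&17|=82, |div by 13&17|=18, |div by all|=6.
By inclusion-exclusion, divisible by at least one: 1395+322+246-107-82-18+6 = 1762.
Not divisible by any: 4186 - 1762.

Final answer: 2424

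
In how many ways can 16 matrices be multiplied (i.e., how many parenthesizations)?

This is a standard Catalan-number count: the answer is C_n. Here n = 16 - 1 = 15.
Using C_0 = 1 and C_(k+1) = C_k x 2(2k+1)/(k+2), build up term by term: C_1=1, C_2=2, C_3=5, C_4=14, C_5=42, C_6=132, C_7=429, C_8=1430, C_9=4862, C_10=16796, C_11=58786, C_12=208012, C_13=742900, C_14=2674440, C_15=9694845.

Final answer: C_{15} = 9694845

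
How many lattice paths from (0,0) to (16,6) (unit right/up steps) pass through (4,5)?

Paths (0,0)->(4,5): C(9,5) = 126.
Paths (4,5)->(16,6): C(13,1) = 13.
By multiplication principle: 126 x 13.

Final answer: 1638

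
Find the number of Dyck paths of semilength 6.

Total monotonic paths to (6,6): C(12,6) = 924.
By the reflection principle, paths that go above the diagonal number C(12,7) = 792.
Valid Dyck paths: 924 - 792.
(Check: C(12,6) - C(12,7) = C(12,6)/7, the Catalan number C_{6}.)

Final answer: C_{6} = 132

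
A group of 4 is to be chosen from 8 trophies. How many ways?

C(8,4) = 8!/(4! x 4!).

Final answer: \binom{8}{4} = 70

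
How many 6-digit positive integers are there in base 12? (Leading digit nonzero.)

These are the integers in [12^5, 12^6), so the count is 12^6 - 12^5 = 11 x 12^5.

Final answer: 2737152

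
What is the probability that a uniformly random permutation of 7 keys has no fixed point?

D(n) = (n-1)(D(n-1) + D(n-2)), D(0)=1, D(1)=0.
Building up: D(2)=1, D(3)=2, D(4)=9, D(5)=44, D(6)=265, D(7)=1854.
Total arrangements: 7! = 5040.
Probability = D(7)/7! = 103/280.

Final answer: D(7)/7! = 1854/5040 = 0.367857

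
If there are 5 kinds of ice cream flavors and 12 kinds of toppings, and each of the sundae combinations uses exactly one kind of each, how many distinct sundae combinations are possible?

By the multiplication principle: 5 x 12.

Final answer: 60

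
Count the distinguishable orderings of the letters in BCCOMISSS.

Letters (B:1, C:2, I:1, M:1, O:1, S:3). Total letters: 9.
Permutations = 9!/(3! x 2!).

Final answer: 30240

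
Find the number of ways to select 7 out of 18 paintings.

C(18,7) = 18!/(7! x (18-7)!).

Final answer: C(18,7) = 31824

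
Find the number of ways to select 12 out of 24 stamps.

C(24,12) = 24!/(12! x 12!).

Final answer: \binom{24}{12} = 2704156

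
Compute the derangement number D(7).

Derangements satisfy D(n) = (n-1)(D(n-1) + D(n-2)), starting from D(0)=1, D(1)=0.
Building up: D(2)=1, D(3)=2, D(4)=9, D(5)=44, D(6)=265.
D(7) = 6 x (D(6) + D(5)) = 6 x (265 + 44).

Final answer: D(7) = 1854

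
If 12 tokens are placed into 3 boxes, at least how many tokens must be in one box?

By the pigeonhole principle: ceiling(12/3).

Final answer: 4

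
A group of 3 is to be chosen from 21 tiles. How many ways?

C(21,3) = 21!/(3! x (21-3)!).

Final answer: C(21,3) = 1330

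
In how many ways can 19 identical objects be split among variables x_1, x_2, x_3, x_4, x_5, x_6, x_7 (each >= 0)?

Stars and bars with 19 stars and 6 bars:
C(19+7-1, 7-1) = C(25,6).

Final answer: C(25,6) = 177100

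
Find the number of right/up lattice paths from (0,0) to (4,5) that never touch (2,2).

Total paths to (4,5): C(9,5) = 126.
Paths through (2,2): C(4,2) x C(5,3) = 60.
Avoiding (2,2): 126 - 60.

Final answer: 66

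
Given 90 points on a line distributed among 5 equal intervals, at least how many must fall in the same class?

By pigeonhole with 90 objects and 5 categories: ceiling(90/5).

Final answer: 18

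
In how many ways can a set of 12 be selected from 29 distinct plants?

C(29,12) = 29!/(12! x 17!).

Final answer: \binom{29}{12} = 51895935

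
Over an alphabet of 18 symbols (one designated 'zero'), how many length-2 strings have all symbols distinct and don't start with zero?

First digit: 17 (nonzero). Second: 17 (not first). Third: 16, etc.
Total: 17 x 17.

Final answer: 289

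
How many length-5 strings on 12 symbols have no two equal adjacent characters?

First character: 12 choices. Each subsequent: 11 choices (must differ from the previous one).
Total: 12 x 11^4.

Final answer: 12 x 11^{4} = 175692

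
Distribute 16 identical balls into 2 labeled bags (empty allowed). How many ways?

Stars and bars: C(n+k-1, k-1) = C(17,1).

Final answer: C(17,1) = 17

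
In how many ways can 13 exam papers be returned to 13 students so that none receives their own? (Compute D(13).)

D(n) = (n-1)(D(n-1) + D(n-2)), D(0)=1, D(1)=0.
D(2) = 1 x (0 + 1) = 1
D(3) = 2 x (1 + 0) = 2
D(4) = 3 x (2 + 1) = 9
D(5) = 4 x (9 + 2) = 44
D(6) = 5 x (44 + 9) = 265
D(7) = 6 x (265 + 44) = 1854
D(8) = 7 x (1854 + 265) = 14833
D(9) = 8 x (14833 + 1854) = 133496
D(10) = 9 x (133496 + 14833) = 1334961
D(11) = 10 x (1334961 + 133496) = 14684570
D(12) = 11 x (14684570 + 1334961) = 176214841
D(13) = 12 x (D(12) + D(11)) = 12 x (176214841 + 14684570)

Final answer: D(13) = 2290792932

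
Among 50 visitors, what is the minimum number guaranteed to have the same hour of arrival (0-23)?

There are 24 possible values for hour of arrival (0-23). With 50 visitors and 24 categories, by pigeonhole: ceiling(50/24).

Final answer: 3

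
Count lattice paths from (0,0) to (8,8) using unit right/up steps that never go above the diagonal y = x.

Total monotonic paths to (8,8): C(16,8) = 12870.
Paths that cross above y=x (reflection bijection): C(16,9) = 11440.
Valid Dyck paths: 12870 - 11440.
(This is the Catalan number C_{8}.)

Final answer: C_{8} = 1430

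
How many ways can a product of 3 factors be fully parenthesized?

The structures are counted by the Catalan number C_n. Here n = 3 - 1 = 2.
C_n = C(2n,n) - C(2n,n+1), so C_{2} = C(4,2) - C(4,3) = 6 - 4.

Final answer: C_{2} = 2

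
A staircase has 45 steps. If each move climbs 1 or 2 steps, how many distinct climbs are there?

Let f(n) count the ways. The last step is size 1 or 2, so f(n) = f(n-1) + f(n-2) with f(1)=1, f(2)=2.
Iterating the recurrence: f(1)=1, f(2)=2, f(3)=3, f(4)=5, f(5)=8, f(6)=13, f(7)=21, f(8)=34, f(9)=55, f(10)=89, f(11)=144, f(12)=233, f(13)=377, f(14)=610, f(15)=987, f(16)=1597, f(17)=2584, f(18)=4181, f(19)=6765, f(20)=10946, f(21)=17711, f(22)=28657, f(23)=46368, f(24)=75025, f(25)=121393, f(26)=196418, f(27)=317811, f(28)=514229, f(29)=832040, f(30)=1346269, f(31)=2178309, f(32)=3524578, f(33)=5702887, f(34)=9227465, f(35)=14930352, f(36)=24157817, f(37)=39088169, f(38)=63245986, f(39)=102334155, f(40)=165580141, f(41)=267914296, f(42)=433494437, f(43)=701408733, f(44)=1134903170, f(45)=1836311903.

Final answer: 1836311903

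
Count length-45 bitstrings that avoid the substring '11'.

A valid string ends in 0 (append to any length-(n-1) valid string) or in 01 (append to any length-(n-2) valid string), so a(n) = a(n-1) + a(n-2) with a(1)=2, a(2)=3.
Building up term by term: a(1)=2, a(2)=3, a(3)=5, a(4)=8, a(5)=13, a(6)=21, a(7)=34, a(8)=55, a(9)=89, a(10)=144, a(11)=233, a(12)=377, a(13)=610, a(14)=987, a(15)=1597, a(16)=2584, a(17)=4181, a(18)=6765, a(19)=10946, a(20)=17711, a(21)=28657, a(22)=46368, a(23)=75025, a(24)=121393, a(25)=196418, a(26)=317811, a(27)=514229, a(28)=832040, a(29)=1346269, a(30)=2178309, a(31)=3524578, a(32)=5702887, a(33)=9227465, a(34)=14930352, a(35)=24157817, a(36)=39088169, a(37)=63245986, a(38)=102334155, a(39)=165580141, a(40)=267914296, a(41)=433494437, a(42)=701408733, a(43)=1134903170, a(44)=1836311903, a(45)=2971215073.

Final answer: 2971215073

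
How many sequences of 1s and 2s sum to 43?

Let f(n) be the number of climbs. Removing the last move (1 or 2 steps) gives f(n) = f(n-1) + f(n-2); base cases f(1)=1, f(2)=2.
Computing successive values: f(1)=1, f(2)=2, f(3)=3, f(4)=5, f(5)=8, f(6)=13, f(7)=21, f(8)=34, f(9)=55, f(10)=89, f(11)=144, f(12)=233, f(13)=377, f(14)=610, f(15)=987, f(16)=1597, f(17)=2584, f(18)=4181, f(19)=6765, f(20)=10946, f(21)=17711, f(22)=28657, f(23)=46368, f(24)=75025, f(25)=121393, f(26)=196418, f(27)=317811, f(28)=514229, f(29)=832040, f(30)=1346269, f(31)=2178309, f(32)=3524578, f(33)=5702887, f(34)=9227465, f(35)=14930352, f(36)=24157817, f(37)=39088169, f(38)=63245986, f(39)=102334155, f(40)=165580141, f(41)=267914296, f(42)=433494437, f(43)=701408733.

Final answer: 701408733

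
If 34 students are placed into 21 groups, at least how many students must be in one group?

By the pigeonhole principle: ceiling(34/21).

Final answer: 2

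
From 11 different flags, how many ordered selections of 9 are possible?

P(11,9) = 11!/(11-9)! = 11!/2!.

Final answer: P(11,9) = 19958400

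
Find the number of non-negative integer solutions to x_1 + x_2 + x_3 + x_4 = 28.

Stars and bars with 28 stars and 3 bars:
C(28+4-1, 4-1) = C(31,3).

Final answer: C(31,3) = 4495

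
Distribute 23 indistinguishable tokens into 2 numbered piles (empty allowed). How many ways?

Stars and bars: C(n+k-1, k-1) = C(24,1).

Final answer: C(24,1) = 24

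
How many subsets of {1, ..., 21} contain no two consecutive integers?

Let a(n) count such subsets of {1, ..., n}. Either n is excluded (a(n-1) ways) or n is included, forcing n-1 out (a(n-2) ways), so a(n) = a(n-1) + a(n-2) with a(1)=2, a(2)=3.
Iterating the recurrence: a(1)=2, a(2)=3, a(3)=5, a(4)=8, a(5)=13, a(6)=21, a(7)=34, a(8)=55, a(9)=89, a(10)=144, a(11)=233, a(12)=377, a(13)=610, a(14)=987, a(15)=1597, a(16)=2584, a(17)=4181, a(18)=6765, a(19)=10946, a(20)=17711, a(21)=28657.

Final answer: 28657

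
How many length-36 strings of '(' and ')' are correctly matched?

This is a standard Catalan-number count: the answer is C_n. Here n = 18 (pairs).
Using C_0 = 1 and C_(k+1) = C_k x 2(2k+1)/(k+2), build up term by term: C_1=1, C_2=2, C_3=5, C_4=14, C_5=42, C_6=132, C_7=429, C_8=1430, C_9=4862, C_10=16796, C_11=58786, C_12=208012, C_13=742900, C_14=2674440, C_15=9694845, C_16=35357670, C_17=129644790, C_18=477638700.

Final answer: C_{18} = 477638700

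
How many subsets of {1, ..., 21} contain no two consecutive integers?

Let a(n) count such subsets of {1, ..., n}. Either n is excluded (a(n-1) ways) or n is included, forcing n-1 out (a(n-2) ways), so a(n) = a(n-1) + a(n-2) with a(1)=2, a(2)=3.
Computing successive values: a(1)=2, a(2)=3, a(3)=5, a(4)=8, a(5)=13, a(6)=21, a(7)=34, a(8)=55, a(9)=89, a(10)=144, a(11)=233, a(12)=377, a(13)=610, a(14)=987, a(15)=1597, a(16)=2584, a(17)=4181, a(18)=6765, a(19)=10946, a(20)=17711, a(21)=28657.

Final answer: 28657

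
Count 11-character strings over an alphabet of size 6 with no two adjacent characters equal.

Let g(n) count such strings. g(1) = 6, and each valid string of length n-1 extends in 5 ways (any symbol but the last), so g(n) = 5 g(n-1).
Total: g(11) = 6 x 5^10.

Final answer: 6 x 5^{10} = 58593750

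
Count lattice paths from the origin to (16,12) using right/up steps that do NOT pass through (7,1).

Total paths to (16,12): C(28,12) = 30421755.
Paths through (7,1): C(8,1) x C(20,11) = 1343680.
Avoiding (7,1): 30421755 - 1343680.

Final answer: 29078075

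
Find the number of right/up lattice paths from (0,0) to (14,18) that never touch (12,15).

Total paths to (14,18): C(32,18) = 471435600.
Paths through (12,15): C(27,15) x C(5,3) = 173838600.
Avoiding (12,15): 471435600 - 173838600.

Final answer: 297597000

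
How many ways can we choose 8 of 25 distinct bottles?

C(25,8) = 25!/(8! x (25-8)!).

Final answer: C(25,8) = 1081575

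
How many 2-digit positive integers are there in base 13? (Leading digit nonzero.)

These are the integers in [13^1, 13^2), so the count is 13^2 - 13^1 = 12 x 13^1.

Final answer: 156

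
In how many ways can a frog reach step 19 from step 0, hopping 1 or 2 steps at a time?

Let f(n) count the ways. The last step is size 1 or 2, so f(n) = f(n-1) + f(n-2) with f(1)=1, f(2)=2.
Building up term by term: f(1)=1, f(2)=2, f(3)=3, f(4)=5, f(5)=8, f(6)=13, f(7)=21, f(8)=34, f(9)=55, f(10)=89, f(11)=144, f(12)=233, f(13)=377, f(14)=610, f(15)=987, f(16)=1597, f(17)=2584, f(18)=4181, f(19)=6765.

Final answer: 6765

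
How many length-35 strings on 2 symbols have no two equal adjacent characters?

First character: 2 choices. Each subsequent: 1 choices (must differ from the previous one).
Total: 2 x 1^34.

Final answer: 2 x 1^{34} = 2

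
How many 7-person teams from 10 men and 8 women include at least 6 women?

Sum over valid woman counts:
C(8,6)C(10,1) = 280
C(8,7)C(10,0) = 8
Total: 280 + 8.

Final answer: 288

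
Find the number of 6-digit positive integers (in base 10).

First digit: 9 choices (1-9). Each of the remaining 5 digits: 10 choices.
Total: 9 x 10^5.

Final answer: 900000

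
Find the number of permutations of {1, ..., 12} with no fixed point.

Use the recurrence D(n) = (n-1)(D(n-1) + D(n-2)) with D(0)=1, D(1)=0.
Building up: D(2)=1, D(3)=2, D(4)=9, D(5)=44, D(6)=265, D(7)=1854, D(8)=14833, D(9)=133496, D(10)=1334961, D(11)=14684570.
D(12) = 11 x (D(11) + D(10)) = 11 x (14684570 + 1334961).

Final answer: D(12) = 176214841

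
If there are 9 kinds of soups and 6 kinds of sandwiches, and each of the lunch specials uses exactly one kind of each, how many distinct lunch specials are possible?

By the multiplication principle: 9 x 6.

Final answer: 54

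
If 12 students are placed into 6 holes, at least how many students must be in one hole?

By the pigeonhole principle: ceiling(12/6).

Final answer: 2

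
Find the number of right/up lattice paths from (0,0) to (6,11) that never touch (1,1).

Total paths to (6,11): C(17,11) = 12376.
Paths through (1,1): C(2,1) x C(15,10) = 6006.
Avoiding (1,1): 12376 - 6006.

Final answer: 6370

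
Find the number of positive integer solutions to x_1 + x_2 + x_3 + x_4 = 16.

Substitute x'_i = x_i - 1 (so x'_i >= 0). Then sum x'_i = 16 - 4 = 12.
Stars and bars: C(12+4-1, 4-1) = C(15,3).

Final answer: C(15,3) = 455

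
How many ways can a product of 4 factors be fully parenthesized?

The structures are counted by the Catalan number C_n. Here n = 4 - 1 = 3.
C_n = (2n)!/(n!(n+1)!), so C_{3} = 6!/(3! x 4!) = C(6,3)/4 = 20/4.

Final answer: C_{3} = 5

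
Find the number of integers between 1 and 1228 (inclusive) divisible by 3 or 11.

Multiples of 3: 409. Multiples of 11: 111. Of both (lcm=33): 37.
By inclusion-exclusion: 409 + 111 - 37.

Final answer: 483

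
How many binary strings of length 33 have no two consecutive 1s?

A valid string ends in 0 (append to any length-(n-1) valid string) or in 01 (append to any length-(n-2) valid string), so a(n) = a(n-1) + a(n-2) with a(1)=2, a(2)=3.
Building up term by term: a(1)=2, a(2)=3, a(3)=5, a(4)=8, a(5)=13, a(6)=21, a(7)=34, a(8)=55, a(9)=89, a(10)=144, a(11)=233, a(12)=377, a(13)=610, a(14)=987, a(15)=1597, a(16)=2584, a(17)=4181, a(18)=6765, a(19)=10946, a(20)=17711, a(21)=28657, a(22)=46368, a(23)=75025, a(24)=121393, a(25)=196418, a(26)=317811, a(27)=514229, a(28)=832040, a(29)=1346269, a(30)=2178309, a(31)=3524578, a(32)=5702887, a(33)=9227465.

Final answer: 9227465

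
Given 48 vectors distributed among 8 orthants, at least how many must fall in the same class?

By pigeonhole with 48 objects and 8 categories: ceiling(48/8).

Final answer: 6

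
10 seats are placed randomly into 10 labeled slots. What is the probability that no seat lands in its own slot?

Derangements satisfy D(n) = (n-1)(D(n-1) + D(n-2)), starting from D(0)=1, D(1)=0.
Building up: D(2)=1, D(3)=2, D(4)=9, D(5)=44, D(6)=265, D(7)=1854, D(8)=14833, D(9)=133496, D(10)=1334961.
Total arrangements: 10! = 3628800.
Probability = D(10)/10! = 16481/44800.

Final answer: D(10)/10! = 1334961/3628800 = 0.367879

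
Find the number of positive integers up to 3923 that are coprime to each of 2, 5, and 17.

|div by 2|=1961, |div by 5|=784, |div by 17|=230.
|div by 2&5|=392, |div by 2&17|=115, |div by 5&17|=46, |div by all|=23.
By inclusion-exclusion, divisible by at least one: 1961+784+230-392-115-46+23 = 2445.
Not divisible by any: 3923 - 2445.

Final answer: 1478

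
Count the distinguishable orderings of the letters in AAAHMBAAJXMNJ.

Letters (A:5, B:1, H:1, J:2, M:2, N:1, X:1). Total letters: 13.
Permutations = 13!/(5! x 2! x 2!).

Final answer: 12972960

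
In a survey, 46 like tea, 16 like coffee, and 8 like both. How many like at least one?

|A union B| = |A| + |B| - |A intersect B| = 46 + 16 - 8.

Final answer: 54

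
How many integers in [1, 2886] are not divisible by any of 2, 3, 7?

|div by 2|=1443, |div by 3|=962, |div by 7|=412.
|div by 2&3|=481, |div by 2&7|=206, |div by 3&7|=137, |div by all|=68.
By inclusion-exclusion, divisible by at least one: 1443+962+412-481-206-137+68 = 2061.
Not divisible by any: 2886 - 2061.

Final answer: 825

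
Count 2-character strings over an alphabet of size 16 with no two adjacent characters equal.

First character: 16 choices. Each subsequent: 15 choices (must differ from the previous one).
Total: 16 x 15^1.

Final answer: 16 x 15^{1} = 240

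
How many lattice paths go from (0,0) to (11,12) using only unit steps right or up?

Each path has 11 right steps and 12 up steps in some order (23 steps total).
Choose which 12 of the 23 steps are up: C(23,12).

Final answer: C(23,12) = 1352078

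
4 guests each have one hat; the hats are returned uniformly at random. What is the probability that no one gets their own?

Use the recurrence D(n) = (n-1)(D(n-1) + D(n-2)) with D(0)=1, D(1)=0.
Building up: D(2)=1, D(3)=2, D(4)=9.
Total arrangements: 4! = 24.
Probability = D(4)/4! = 3/8.

Final answer: D(4)/4! = 9/24 = 0.375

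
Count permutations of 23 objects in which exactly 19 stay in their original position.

Choose which 19 elements are fixed: C(23,19) = 8855.
Derange the remaining 4 using D(j) = (j-1)(D(j-1) + D(j-2)), D(0)=1, D(1)=0: D(2)=1, D(3)=2, D(4)=9.
Total: 8855 x 9.

Final answer: C(23,19) D(4) = 79695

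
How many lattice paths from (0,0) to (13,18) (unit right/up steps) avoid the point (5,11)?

Total paths to (13,18): C(31,18) = 206253075.
Paths through (5,11): C(16,11) x C(15,7) = 28108080.
Avoiding (5,11): 206253075 - 28108080.

Final answer: 178144995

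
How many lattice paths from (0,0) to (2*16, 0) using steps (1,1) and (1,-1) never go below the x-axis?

Total monotonic paths to (16,16): C(32,16) = 601080390.
Paths that cross above y=x (reflection bijection): C(32,17) = 565722720.
Valid Dyck paths: 601080390 - 565722720.
(These counts are the Catalan numbers.)

Final answer: C_{16} = 35357670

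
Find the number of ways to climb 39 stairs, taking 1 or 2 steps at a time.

Let f(n) be the number of climbs. Removing the last move (1 or 2 steps) gives f(n) = f(n-1) + f(n-2); base cases f(1)=1, f(2)=2.
Iterating the recurrence: f(1)=1, f(2)=2, f(3)=3, f(4)=5, f(5)=8, f(6)=13, f(7)=21, f(8)=34, f(9)=55, f(10)=89, f(11)=144, f(12)=233, f(13)=377, f(14)=610, f(15)=987, f(16)=1597, f(17)=2584, f(18)=4181, f(19)=6765, f(20)=10946, f(21)=17711, f(22)=28657, f(23)=46368, f(24)=75025, f(25)=121393, f(26)=196418, f(27)=317811, f(28)=514229, f(29)=832040, f(30)=1346269, f(31)=2178309, f(32)=3524578, f(33)=5702887, f(34)=9227465, f(35)=14930352, f(36)=24157817, f(37)=39088169, f(38)=63245986, f(39)=102334155.

Final answer: 102334155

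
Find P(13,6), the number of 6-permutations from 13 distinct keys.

P(13,6) = 13!/(13-6)! = 13!/7!.

Final answer: P(13,6) = 1235520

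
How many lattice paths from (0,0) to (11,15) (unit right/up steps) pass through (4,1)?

Paths (0,0)->(4,1): C(5,1) = 5.
Paths (4,1)->(11,15): C(21,14) = 116280.
By multiplication principle: 5 x 116280.

Final answer: 581400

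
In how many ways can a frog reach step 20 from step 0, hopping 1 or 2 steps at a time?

Let f(n) count the ways. The last step is size 1 or 2, so f(n) = f(n-1) + f(n-2) with f(1)=1, f(2)=2.
Building up term by term: f(1)=1, f(2)=2, f(3)=3, f(4)=5, f(5)=8, f(6)=13, f(7)=21, f(8)=34, f(9)=55, f(10)=89, f(11)=144, f(12)=233, f(13)=377, f(14)=610, f(15)=987, f(16)=1597, f(17)=2584, f(18)=4181, f(19)=6765, f(20)=10946.

Final answer: 10946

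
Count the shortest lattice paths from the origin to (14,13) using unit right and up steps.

Each path has 14 right steps and 13 up steps in some order (27 steps total).
Choose which 13 of the 27 steps are up: C(27,13).

Final answer: C(27,13) = 20058300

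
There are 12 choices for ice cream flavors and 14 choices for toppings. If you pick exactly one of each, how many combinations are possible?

By the multiplication principle: 12 x 14.

Final answer: 168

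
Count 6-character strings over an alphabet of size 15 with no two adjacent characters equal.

First character: 15 choices. Each subsequent: 14 choices (must differ from the previous one).
Total: 15 x 14^5.

Final answer: 15 x 14^{5} = 8067360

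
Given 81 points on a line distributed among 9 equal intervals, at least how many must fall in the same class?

By pigeonhole with 81 objects and 9 categories: ceiling(81/9).

Final answer: 9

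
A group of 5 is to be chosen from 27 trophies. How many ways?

C(27,5) = 27!/(5! x 22!).

Final answer: \binom{27}{5} = 80730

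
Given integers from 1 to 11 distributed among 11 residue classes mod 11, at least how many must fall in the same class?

By pigeonhole with 11 objects and 11 categories: ceiling(11/11).

Final answer: 1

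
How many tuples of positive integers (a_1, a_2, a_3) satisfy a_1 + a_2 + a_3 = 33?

Substitute a'_i = a_i - 1 (so a'_i >= 0). Then sum a'_i = 33 - 3 = 30.
Stars and bars: C(30+3-1, 3-1) = C(32,2).

Final answer: C(32,2) = 496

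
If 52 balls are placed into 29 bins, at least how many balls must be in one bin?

By the pigeonhole principle: ceiling(52/29).

Final answer: 2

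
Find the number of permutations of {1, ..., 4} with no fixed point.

Derangements satisfy D(n) = (n-1)(D(n-1) + D(n-2)), starting from D(0)=1, D(1)=0.
D(2) = 1 x (0 + 1) = 1
D(3) = 2 x (1 + 0) = 2
D(4) = 3 x (D(3) + D(2)) = 3 x (2 + 1)

Final answer: D(4) = 9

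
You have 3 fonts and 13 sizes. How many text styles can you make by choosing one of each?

By the multiplication principle: 3 x 13.

Final answer: 39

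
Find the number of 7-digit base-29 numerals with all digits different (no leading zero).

First digit: 28 (nonzero). Second: 28 (not first). Third: 27, etc.
Total: 28 x 28 x 27 x 26 x 25 x 24 x 23.

Final answer: 7595078400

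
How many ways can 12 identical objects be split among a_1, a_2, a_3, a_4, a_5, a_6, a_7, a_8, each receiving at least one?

Substitute a'_i = a_i - 1 (so a'_i >= 0). Then sum a'_i = 12 - 8 = 4.
Stars and bars: C(4+8-1, 8-1) = C(11,7).

Final answer: C(11,7) = 330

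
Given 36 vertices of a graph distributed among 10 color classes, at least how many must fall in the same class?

By pigeonhole with 36 objects and 10 categories: ceiling(36/10).

Final answer: 4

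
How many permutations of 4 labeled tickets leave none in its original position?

Use the recurrence D(n) = (n-1)(D(n-1) + D(n-2)) with D(0)=1, D(1)=0.
D(2) = 1 x (0 + 1) = 1
D(3) = 2 x (1 + 0) = 2
D(4) = 3 x (D(3) + D(2)) = 3 x (2 + 1)

Final answer: D(4) = 9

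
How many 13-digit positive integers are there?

First digit: 9 choices (1-9). Each of the remaining 12 digits: 10 choices.
Total: 9 x 10^12.

Final answer: 9000000000000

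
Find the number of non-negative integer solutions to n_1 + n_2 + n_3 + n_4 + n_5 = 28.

Stars and bars with 28 stars and 4 bars:
C(28+5-1, 5-1) = C(32,4).

Final answer: C(32,4) = 35960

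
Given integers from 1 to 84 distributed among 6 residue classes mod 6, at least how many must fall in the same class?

By pigeonhole with 84 objects and 6 categories: ceiling(84/6).

Final answer: 14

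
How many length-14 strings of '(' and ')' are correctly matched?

The structures are counted by the Catalan number C_n. Here n = 7 (pairs).
C_n = (2n)!/(n!(n+1)!), so C_{7} = 14!/(7! x 8!) = C(14,7)/8 = 3432/8.

Final answer: C_{7} = 429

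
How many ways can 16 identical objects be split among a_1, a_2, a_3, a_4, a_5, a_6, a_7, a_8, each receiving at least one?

Substitute a'_i = a_i - 1 (so a'_i >= 0). Then sum a'_i = 16 - 8 = 8.
Stars and bars: C(8+8-1, 8-1) = C(15,7).

Final answer: C(15,7) = 6435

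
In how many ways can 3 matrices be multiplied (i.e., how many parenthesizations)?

The structures are counted by the Catalan number C_n. Here n = 3 - 1 = 2.
C_n = C(2n,n) - C(2n,n+1), so C_{2} = C(4,2) - C(4,3) = 6 - 4.

Final answer: C_{2} = 2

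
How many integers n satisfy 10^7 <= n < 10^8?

The leading digit cannot be 0 (9 options); the other 7 digits can be anything (10 options each).
Total: 9 x 10^7.

Final answer: 90000000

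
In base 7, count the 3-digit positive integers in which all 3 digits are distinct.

The leading digit has 6 choices (anything but zero); the next has 6 (anything but the first), then 5, and so on, one fewer each time.
Total: 6 x 6 x 5.

Final answer: 180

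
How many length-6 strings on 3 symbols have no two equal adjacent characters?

First character: 3 choices. Each subsequent: 2 choices (must differ from the previous one).
Total: 3 x 2^5.

Final answer: 3 x 2^{5} = 96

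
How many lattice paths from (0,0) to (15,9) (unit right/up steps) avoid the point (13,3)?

Total paths to (15,9): C(24,9) = 1307504.
Paths through (13,3): C(16,3) x C(8,6) = 15680.
Avoiding (13,3): 1307504 - 15680.

Final answer: 1291824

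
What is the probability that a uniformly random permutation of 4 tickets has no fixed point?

Use the recurrence D(n) = (n-1)(D(n-1) + D(n-2)) with D(0)=1, D(1)=0.
Building up: D(2)=1, D(3)=2, D(4)=9.
Total arrangements: 4! = 24.
Probability = D(4)/4! = 3/8.

Final answer: D(4)/4! = 9/24 = 0.375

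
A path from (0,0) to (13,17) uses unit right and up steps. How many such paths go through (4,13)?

Paths (0,0)->(4,13): C(17,13) = 2380.
Paths (4,13)->(13,17): C(13,4) = 715.
By multiplication principle: 2380 x 715.

Final answer: 1701700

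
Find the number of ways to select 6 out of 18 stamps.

C(18,6) = 18!/(6! x 12!).

Final answer: \binom{18}{6} = 18564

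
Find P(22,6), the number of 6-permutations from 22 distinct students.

P(22,6) = 22!/(22-6)! = 22!/16!.

Final answer: P(22,6) = 53721360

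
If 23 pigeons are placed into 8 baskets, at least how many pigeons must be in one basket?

By the pigeonhole principle: ceiling(23/8).

Final answer: 3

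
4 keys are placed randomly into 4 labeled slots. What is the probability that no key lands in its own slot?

D(n) = (n-1)(D(n-1) + D(n-2)), D(0)=1, D(1)=0.
Building up: D(2)=1, D(3)=2, D(4)=9.
Total arrangements: 4! = 24.
Probability = D(4)/4! = 3/8.

Final answer: D(4)/4! = 9/24 = 0.375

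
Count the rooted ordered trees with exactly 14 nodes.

This is counted by the nth Catalan number C_n. Here n = 14 - 1 = 13.
C_n = (2n)!/(n!(n+1)!), so C_{13} = 26!/(13! x 14!) = C(26,13)/14 = 10400600/14.

Final answer: C_{13} = 742900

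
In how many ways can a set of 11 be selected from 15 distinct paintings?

C(15,11) = 15!/(11! x 4!).

Final answer: \binom{15}{11} = 1365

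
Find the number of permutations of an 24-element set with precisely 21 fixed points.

Choose which 21 elements are fixed: C(24,21) = 2024.
Derange the remaining 3 using D(j) = (j-1)(D(j-1) + D(j-2)), D(0)=1, D(1)=0: D(2)=1, D(3)=2.
Total: 2024 x 2.

Final answer: C(24,21) D(3) = 4048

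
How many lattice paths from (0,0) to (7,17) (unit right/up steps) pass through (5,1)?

Paths (0,0)->(5,1): C(6,1) = 6.
Paths (5,1)->(7,17): C(18,16) = 153.
By multiplication principle: 6 x 153.

Final answer: 918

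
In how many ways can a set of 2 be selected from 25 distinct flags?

C(25,2) = 25!/(2! x (25-2)!).

Final answer: C(25,2) = 300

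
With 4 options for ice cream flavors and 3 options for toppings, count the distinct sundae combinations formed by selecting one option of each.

By the multiplication principle: 4 x 3.

Final answer: 12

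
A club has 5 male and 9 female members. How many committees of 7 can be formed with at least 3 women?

Sum over valid woman counts:
C(9,3)C(5,4) = 420
C(9,4)C(5,3) = 1260
C(9,5)C(5,2) = 1260
C(9,6)C(5,1) = 420
C(9,7)C(5,0) = 36
Total: 420 + 1260 + 1260 + 420 + 36.

Final answer: 3396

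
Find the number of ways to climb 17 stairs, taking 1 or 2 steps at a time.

Let f(n) count the ways. The last step is size 1 or 2, so f(n) = f(n-1) + f(n-2) with f(1)=1, f(2)=2.
Iterating the recurrence: f(1)=1, f(2)=2, f(3)=3, f(4)=5, f(5)=8, f(6)=13, f(7)=21, f(8)=34, f(9)=55, f(10)=89, f(11)=144, f(12)=233, f(13)=377, f(14)=610, f(15)=987, f(16)=1597, f(17)=2584.

Final answer: 2584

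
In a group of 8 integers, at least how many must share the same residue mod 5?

There are 5 possible values for residue mod 5. With 8 integers and 5 categories, by pigeonhole: ceiling(8/5).

Final answer: 2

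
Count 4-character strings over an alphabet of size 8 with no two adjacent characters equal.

First character: 8 choices. Each subsequent: 7 choices (must differ from the previous one).
Total: 8 x 7^3.

Final answer: 8 x 7^{3} = 2744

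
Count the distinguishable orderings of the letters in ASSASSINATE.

Letters (A:3, E:1, I:1, N:1, S:4, T:1). Total letters: 11.
Permutations = 11!/(4! x 3!).

Final answer: 277200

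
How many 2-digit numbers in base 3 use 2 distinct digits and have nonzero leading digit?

The leading digit has 2 choices (anything but zero); the next has 2 (anything but the first), then 1, and so on, one fewer each time.
Total: 2 x 2.

Final answer: 4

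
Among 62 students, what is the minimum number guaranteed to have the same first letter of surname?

There are 26 possible values for first letter of surname. With 62 students and 26 categories, by pigeonhole: ceiling(62/26).

Final answer: 3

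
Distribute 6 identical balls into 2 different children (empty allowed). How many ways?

Stars and bars: C(n+k-1, k-1) = C(7,1).

Final answer: C(7,1) = 7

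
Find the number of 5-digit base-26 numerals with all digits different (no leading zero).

First digit: 25 (nonzero). Second: 25 (not first). Third: 24, etc.
Total: 25 x 25 x 24 x 23 x 22.

Final answer: 7590000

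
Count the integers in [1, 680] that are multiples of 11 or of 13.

Multiples of 11: 61. Multiples of 13: 52. Of both (lcm=143): 4.
By inclusion-exclusion: 61 + 52 - 4.

Final answer: 109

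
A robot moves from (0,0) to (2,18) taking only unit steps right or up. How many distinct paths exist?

Each path has 2 right steps and 18 up steps in some order (20 steps total).
Choose which 18 of the 20 steps are up: C(20,18).

Final answer: C(20,18) = 190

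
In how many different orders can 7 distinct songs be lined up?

The number of ways to arrange 7 distinct objects is 7!.

Final answer: 7! = 5040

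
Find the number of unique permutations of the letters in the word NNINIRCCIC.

Letters (C:3, I:3, N:3, R:1). Total letters: 10.
Permutations = 10!/(3! x 3! x 3!).

Final answer: 16800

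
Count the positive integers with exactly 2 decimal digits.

The leading digit cannot be 0 (9 options); the other 1 digit can be anything (10 options each).
Total: 9 x 10^1.

Final answer: 90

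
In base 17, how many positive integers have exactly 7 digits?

In base 17, the leading digit has 16 choices (1..16); each of the remaining 6 digits has 17 choices.
Total: 16 x 17^6.

Final answer: 386201104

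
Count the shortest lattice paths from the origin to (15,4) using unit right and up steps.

Each path has 15 right steps and 4 up steps in some order (19 steps total).
Choose which 4 of the 19 steps are up: C(19,4).

Final answer: C(19,4) = 3876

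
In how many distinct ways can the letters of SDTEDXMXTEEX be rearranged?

Letters (D:2, E:3, M:1, S:1, T:2, X:3). Total letters: 12.
Permutations = 12!/(3! x 3! x 2! x 2!).

Final answer: 3326400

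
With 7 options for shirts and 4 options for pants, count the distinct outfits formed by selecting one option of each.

By the multiplication principle: 7 x 4.

Final answer: 28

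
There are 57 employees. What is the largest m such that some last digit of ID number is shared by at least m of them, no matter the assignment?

There are 10 possible values for last digit of ID number. With 57 employees and 10 categories, by pigeonhole: ceiling(57/10).

Final answer: 6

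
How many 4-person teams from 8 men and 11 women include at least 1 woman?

Sum over valid woman counts:
C(11,1)C(8,3) = 616
C(11,2)C(8,2) = 1540
C(11,3)C(8,1) = 1320
C(11,4)C(8,0) = 330
Total: 616 + 1540 + 1320 + 330.

Final answer: 3806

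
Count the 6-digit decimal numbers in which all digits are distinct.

First digit: 9 (not 0). Second: 9 (not first). Third: 8, etc.
Total: 9 x 9 x 8 x 7 x 6 x 5.

Final answer: 136080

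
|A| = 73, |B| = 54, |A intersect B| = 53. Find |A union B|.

|A union B| = |A| + |B| - |A intersect B| = 73 + 54 - 53.

Final answer: 74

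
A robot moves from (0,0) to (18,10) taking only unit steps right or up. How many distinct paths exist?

Each path has 18 right steps and 10 up steps in some order (28 steps total).
Choose which 10 of the 28 steps are up: C(28,10).

Final answer: C(28,10) = 13123110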